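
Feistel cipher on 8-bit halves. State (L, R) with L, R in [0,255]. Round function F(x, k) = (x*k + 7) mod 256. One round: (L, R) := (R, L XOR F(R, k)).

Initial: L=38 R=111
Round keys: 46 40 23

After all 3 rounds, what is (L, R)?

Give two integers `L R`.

Answer: 176 8

Derivation:
Round 1 (k=46): L=111 R=223
Round 2 (k=40): L=223 R=176
Round 3 (k=23): L=176 R=8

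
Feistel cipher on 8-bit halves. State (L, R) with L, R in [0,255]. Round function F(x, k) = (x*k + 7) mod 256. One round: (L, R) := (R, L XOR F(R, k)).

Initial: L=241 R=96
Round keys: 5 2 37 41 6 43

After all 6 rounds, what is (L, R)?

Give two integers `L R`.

Answer: 143 200

Derivation:
Round 1 (k=5): L=96 R=22
Round 2 (k=2): L=22 R=83
Round 3 (k=37): L=83 R=16
Round 4 (k=41): L=16 R=196
Round 5 (k=6): L=196 R=143
Round 6 (k=43): L=143 R=200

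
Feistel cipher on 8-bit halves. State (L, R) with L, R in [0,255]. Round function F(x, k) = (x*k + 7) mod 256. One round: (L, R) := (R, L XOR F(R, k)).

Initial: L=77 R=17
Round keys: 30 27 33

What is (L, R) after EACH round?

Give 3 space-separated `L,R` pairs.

Round 1 (k=30): L=17 R=72
Round 2 (k=27): L=72 R=142
Round 3 (k=33): L=142 R=29

Answer: 17,72 72,142 142,29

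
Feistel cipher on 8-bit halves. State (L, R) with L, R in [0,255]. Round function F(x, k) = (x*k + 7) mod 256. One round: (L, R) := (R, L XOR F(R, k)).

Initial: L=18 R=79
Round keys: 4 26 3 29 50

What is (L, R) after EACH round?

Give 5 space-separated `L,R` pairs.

Round 1 (k=4): L=79 R=81
Round 2 (k=26): L=81 R=14
Round 3 (k=3): L=14 R=96
Round 4 (k=29): L=96 R=233
Round 5 (k=50): L=233 R=233

Answer: 79,81 81,14 14,96 96,233 233,233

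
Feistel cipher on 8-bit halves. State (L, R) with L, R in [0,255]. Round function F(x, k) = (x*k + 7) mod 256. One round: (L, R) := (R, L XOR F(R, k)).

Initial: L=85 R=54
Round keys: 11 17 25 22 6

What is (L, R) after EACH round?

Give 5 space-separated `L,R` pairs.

Answer: 54,12 12,229 229,104 104,18 18,27

Derivation:
Round 1 (k=11): L=54 R=12
Round 2 (k=17): L=12 R=229
Round 3 (k=25): L=229 R=104
Round 4 (k=22): L=104 R=18
Round 5 (k=6): L=18 R=27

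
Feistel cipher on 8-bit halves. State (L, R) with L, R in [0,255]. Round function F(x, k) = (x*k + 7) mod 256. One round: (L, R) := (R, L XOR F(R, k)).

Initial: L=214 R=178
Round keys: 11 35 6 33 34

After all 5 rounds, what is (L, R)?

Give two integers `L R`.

Answer: 149 41

Derivation:
Round 1 (k=11): L=178 R=123
Round 2 (k=35): L=123 R=106
Round 3 (k=6): L=106 R=248
Round 4 (k=33): L=248 R=149
Round 5 (k=34): L=149 R=41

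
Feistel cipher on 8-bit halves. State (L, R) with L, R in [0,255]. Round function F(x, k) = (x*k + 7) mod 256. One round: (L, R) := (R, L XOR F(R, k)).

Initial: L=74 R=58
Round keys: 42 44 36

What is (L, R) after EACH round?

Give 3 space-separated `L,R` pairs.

Answer: 58,193 193,9 9,138

Derivation:
Round 1 (k=42): L=58 R=193
Round 2 (k=44): L=193 R=9
Round 3 (k=36): L=9 R=138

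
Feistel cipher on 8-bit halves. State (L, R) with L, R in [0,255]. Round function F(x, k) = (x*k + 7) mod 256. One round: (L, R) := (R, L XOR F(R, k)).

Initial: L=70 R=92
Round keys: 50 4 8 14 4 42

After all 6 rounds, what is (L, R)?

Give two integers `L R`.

Round 1 (k=50): L=92 R=185
Round 2 (k=4): L=185 R=183
Round 3 (k=8): L=183 R=6
Round 4 (k=14): L=6 R=236
Round 5 (k=4): L=236 R=177
Round 6 (k=42): L=177 R=253

Answer: 177 253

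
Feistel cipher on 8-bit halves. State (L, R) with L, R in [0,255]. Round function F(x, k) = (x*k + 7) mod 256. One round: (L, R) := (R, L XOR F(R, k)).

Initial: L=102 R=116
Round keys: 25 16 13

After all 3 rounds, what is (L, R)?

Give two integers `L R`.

Round 1 (k=25): L=116 R=61
Round 2 (k=16): L=61 R=163
Round 3 (k=13): L=163 R=115

Answer: 163 115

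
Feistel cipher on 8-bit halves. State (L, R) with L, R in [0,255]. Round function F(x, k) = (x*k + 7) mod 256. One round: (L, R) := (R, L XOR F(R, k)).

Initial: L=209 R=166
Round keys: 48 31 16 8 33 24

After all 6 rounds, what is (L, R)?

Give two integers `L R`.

Round 1 (k=48): L=166 R=246
Round 2 (k=31): L=246 R=119
Round 3 (k=16): L=119 R=129
Round 4 (k=8): L=129 R=120
Round 5 (k=33): L=120 R=254
Round 6 (k=24): L=254 R=175

Answer: 254 175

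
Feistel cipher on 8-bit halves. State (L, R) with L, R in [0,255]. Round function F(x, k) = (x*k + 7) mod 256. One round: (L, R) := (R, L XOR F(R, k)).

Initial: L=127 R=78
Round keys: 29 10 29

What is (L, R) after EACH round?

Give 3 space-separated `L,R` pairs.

Round 1 (k=29): L=78 R=162
Round 2 (k=10): L=162 R=21
Round 3 (k=29): L=21 R=202

Answer: 78,162 162,21 21,202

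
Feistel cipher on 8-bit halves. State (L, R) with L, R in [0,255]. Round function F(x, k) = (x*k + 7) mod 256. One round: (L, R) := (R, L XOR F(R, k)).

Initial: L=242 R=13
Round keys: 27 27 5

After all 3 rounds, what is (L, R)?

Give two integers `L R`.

Round 1 (k=27): L=13 R=148
Round 2 (k=27): L=148 R=174
Round 3 (k=5): L=174 R=249

Answer: 174 249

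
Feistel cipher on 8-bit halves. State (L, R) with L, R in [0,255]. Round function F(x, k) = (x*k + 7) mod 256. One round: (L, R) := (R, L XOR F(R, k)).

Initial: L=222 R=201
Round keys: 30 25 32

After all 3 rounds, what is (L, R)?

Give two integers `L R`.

Answer: 147 44

Derivation:
Round 1 (k=30): L=201 R=75
Round 2 (k=25): L=75 R=147
Round 3 (k=32): L=147 R=44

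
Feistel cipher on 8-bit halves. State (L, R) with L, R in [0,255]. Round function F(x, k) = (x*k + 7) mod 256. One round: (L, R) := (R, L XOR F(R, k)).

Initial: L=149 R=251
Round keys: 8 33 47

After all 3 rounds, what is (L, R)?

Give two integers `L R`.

Round 1 (k=8): L=251 R=74
Round 2 (k=33): L=74 R=106
Round 3 (k=47): L=106 R=55

Answer: 106 55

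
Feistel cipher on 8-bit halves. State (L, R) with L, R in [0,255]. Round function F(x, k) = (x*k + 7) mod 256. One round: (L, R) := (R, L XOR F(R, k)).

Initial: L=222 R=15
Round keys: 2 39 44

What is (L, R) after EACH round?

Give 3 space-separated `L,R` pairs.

Round 1 (k=2): L=15 R=251
Round 2 (k=39): L=251 R=75
Round 3 (k=44): L=75 R=16

Answer: 15,251 251,75 75,16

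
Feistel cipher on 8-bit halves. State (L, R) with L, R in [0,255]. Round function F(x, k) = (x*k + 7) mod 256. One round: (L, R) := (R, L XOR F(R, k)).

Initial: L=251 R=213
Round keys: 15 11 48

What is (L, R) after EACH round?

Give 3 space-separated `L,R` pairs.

Answer: 213,121 121,239 239,174

Derivation:
Round 1 (k=15): L=213 R=121
Round 2 (k=11): L=121 R=239
Round 3 (k=48): L=239 R=174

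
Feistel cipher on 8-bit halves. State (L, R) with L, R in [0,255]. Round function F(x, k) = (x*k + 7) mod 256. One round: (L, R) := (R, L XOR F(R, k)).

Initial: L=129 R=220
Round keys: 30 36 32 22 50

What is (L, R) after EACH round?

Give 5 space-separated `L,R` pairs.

Answer: 220,78 78,35 35,41 41,174 174,42

Derivation:
Round 1 (k=30): L=220 R=78
Round 2 (k=36): L=78 R=35
Round 3 (k=32): L=35 R=41
Round 4 (k=22): L=41 R=174
Round 5 (k=50): L=174 R=42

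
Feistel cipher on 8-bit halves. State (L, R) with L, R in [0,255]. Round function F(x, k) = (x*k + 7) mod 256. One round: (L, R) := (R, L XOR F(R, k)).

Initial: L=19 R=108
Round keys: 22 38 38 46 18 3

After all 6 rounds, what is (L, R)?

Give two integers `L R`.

Round 1 (k=22): L=108 R=92
Round 2 (k=38): L=92 R=195
Round 3 (k=38): L=195 R=165
Round 4 (k=46): L=165 R=110
Round 5 (k=18): L=110 R=102
Round 6 (k=3): L=102 R=87

Answer: 102 87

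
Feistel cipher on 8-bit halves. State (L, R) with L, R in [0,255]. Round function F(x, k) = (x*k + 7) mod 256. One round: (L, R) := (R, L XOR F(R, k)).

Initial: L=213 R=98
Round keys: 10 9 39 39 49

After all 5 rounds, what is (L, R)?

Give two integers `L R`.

Round 1 (k=10): L=98 R=14
Round 2 (k=9): L=14 R=231
Round 3 (k=39): L=231 R=54
Round 4 (k=39): L=54 R=166
Round 5 (k=49): L=166 R=251

Answer: 166 251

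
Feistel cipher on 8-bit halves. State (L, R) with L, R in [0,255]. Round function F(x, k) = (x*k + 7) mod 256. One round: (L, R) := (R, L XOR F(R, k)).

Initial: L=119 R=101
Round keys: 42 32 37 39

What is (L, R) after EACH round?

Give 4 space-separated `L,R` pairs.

Round 1 (k=42): L=101 R=238
Round 2 (k=32): L=238 R=162
Round 3 (k=37): L=162 R=159
Round 4 (k=39): L=159 R=226

Answer: 101,238 238,162 162,159 159,226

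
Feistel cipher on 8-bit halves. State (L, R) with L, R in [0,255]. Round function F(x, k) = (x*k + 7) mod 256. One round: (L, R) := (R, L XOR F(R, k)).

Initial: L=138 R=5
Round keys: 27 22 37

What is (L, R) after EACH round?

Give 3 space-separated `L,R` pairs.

Answer: 5,4 4,90 90,13

Derivation:
Round 1 (k=27): L=5 R=4
Round 2 (k=22): L=4 R=90
Round 3 (k=37): L=90 R=13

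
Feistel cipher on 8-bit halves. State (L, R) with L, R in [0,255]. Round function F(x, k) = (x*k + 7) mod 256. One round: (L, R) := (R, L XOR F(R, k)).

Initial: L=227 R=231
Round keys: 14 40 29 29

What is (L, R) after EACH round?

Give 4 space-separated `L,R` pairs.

Answer: 231,74 74,112 112,253 253,192

Derivation:
Round 1 (k=14): L=231 R=74
Round 2 (k=40): L=74 R=112
Round 3 (k=29): L=112 R=253
Round 4 (k=29): L=253 R=192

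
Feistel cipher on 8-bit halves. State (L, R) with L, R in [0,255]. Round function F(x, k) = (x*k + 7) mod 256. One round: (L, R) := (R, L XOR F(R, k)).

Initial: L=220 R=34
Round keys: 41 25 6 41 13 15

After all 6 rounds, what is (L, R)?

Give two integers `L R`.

Answer: 96 100

Derivation:
Round 1 (k=41): L=34 R=165
Round 2 (k=25): L=165 R=6
Round 3 (k=6): L=6 R=142
Round 4 (k=41): L=142 R=195
Round 5 (k=13): L=195 R=96
Round 6 (k=15): L=96 R=100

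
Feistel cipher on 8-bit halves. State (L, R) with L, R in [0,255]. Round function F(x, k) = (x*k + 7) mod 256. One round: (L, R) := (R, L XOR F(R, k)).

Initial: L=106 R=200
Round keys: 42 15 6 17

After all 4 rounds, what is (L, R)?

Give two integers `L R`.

Round 1 (k=42): L=200 R=189
Round 2 (k=15): L=189 R=210
Round 3 (k=6): L=210 R=78
Round 4 (k=17): L=78 R=231

Answer: 78 231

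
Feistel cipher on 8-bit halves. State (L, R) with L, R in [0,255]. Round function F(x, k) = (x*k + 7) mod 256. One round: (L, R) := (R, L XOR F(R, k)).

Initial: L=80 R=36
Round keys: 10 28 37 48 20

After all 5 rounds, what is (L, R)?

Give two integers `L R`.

Answer: 184 170

Derivation:
Round 1 (k=10): L=36 R=63
Round 2 (k=28): L=63 R=207
Round 3 (k=37): L=207 R=205
Round 4 (k=48): L=205 R=184
Round 5 (k=20): L=184 R=170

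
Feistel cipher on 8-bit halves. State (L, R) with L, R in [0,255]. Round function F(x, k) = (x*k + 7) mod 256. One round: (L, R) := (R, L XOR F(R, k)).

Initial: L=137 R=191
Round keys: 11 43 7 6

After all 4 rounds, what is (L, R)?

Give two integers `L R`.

Answer: 11 152

Derivation:
Round 1 (k=11): L=191 R=181
Round 2 (k=43): L=181 R=209
Round 3 (k=7): L=209 R=11
Round 4 (k=6): L=11 R=152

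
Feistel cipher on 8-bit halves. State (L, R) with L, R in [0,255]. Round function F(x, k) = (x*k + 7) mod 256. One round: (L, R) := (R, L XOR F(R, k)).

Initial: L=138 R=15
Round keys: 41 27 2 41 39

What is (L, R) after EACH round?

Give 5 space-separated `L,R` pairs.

Answer: 15,228 228,28 28,219 219,6 6,42

Derivation:
Round 1 (k=41): L=15 R=228
Round 2 (k=27): L=228 R=28
Round 3 (k=2): L=28 R=219
Round 4 (k=41): L=219 R=6
Round 5 (k=39): L=6 R=42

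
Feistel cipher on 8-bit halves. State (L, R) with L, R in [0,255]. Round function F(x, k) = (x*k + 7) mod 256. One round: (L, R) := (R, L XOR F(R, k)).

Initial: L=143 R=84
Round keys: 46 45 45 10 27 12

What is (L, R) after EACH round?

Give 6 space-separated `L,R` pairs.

Answer: 84,144 144,3 3,30 30,48 48,9 9,67

Derivation:
Round 1 (k=46): L=84 R=144
Round 2 (k=45): L=144 R=3
Round 3 (k=45): L=3 R=30
Round 4 (k=10): L=30 R=48
Round 5 (k=27): L=48 R=9
Round 6 (k=12): L=9 R=67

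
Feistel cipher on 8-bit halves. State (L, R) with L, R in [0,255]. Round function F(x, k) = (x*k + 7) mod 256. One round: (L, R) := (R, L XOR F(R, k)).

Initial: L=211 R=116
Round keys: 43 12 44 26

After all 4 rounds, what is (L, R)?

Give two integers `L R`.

Answer: 155 118

Derivation:
Round 1 (k=43): L=116 R=80
Round 2 (k=12): L=80 R=179
Round 3 (k=44): L=179 R=155
Round 4 (k=26): L=155 R=118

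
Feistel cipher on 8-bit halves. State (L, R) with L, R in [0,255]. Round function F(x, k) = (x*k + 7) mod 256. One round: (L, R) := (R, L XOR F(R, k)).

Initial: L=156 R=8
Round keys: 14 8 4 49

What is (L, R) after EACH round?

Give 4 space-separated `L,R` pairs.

Answer: 8,235 235,87 87,136 136,88

Derivation:
Round 1 (k=14): L=8 R=235
Round 2 (k=8): L=235 R=87
Round 3 (k=4): L=87 R=136
Round 4 (k=49): L=136 R=88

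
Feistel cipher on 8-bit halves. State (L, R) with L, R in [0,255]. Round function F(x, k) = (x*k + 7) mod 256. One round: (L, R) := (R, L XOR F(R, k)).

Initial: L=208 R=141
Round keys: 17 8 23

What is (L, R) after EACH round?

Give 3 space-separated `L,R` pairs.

Round 1 (k=17): L=141 R=180
Round 2 (k=8): L=180 R=42
Round 3 (k=23): L=42 R=121

Answer: 141,180 180,42 42,121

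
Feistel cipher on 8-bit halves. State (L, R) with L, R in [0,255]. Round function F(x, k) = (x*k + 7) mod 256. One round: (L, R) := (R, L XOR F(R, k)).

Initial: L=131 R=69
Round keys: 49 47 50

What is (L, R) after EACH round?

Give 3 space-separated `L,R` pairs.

Answer: 69,191 191,93 93,142

Derivation:
Round 1 (k=49): L=69 R=191
Round 2 (k=47): L=191 R=93
Round 3 (k=50): L=93 R=142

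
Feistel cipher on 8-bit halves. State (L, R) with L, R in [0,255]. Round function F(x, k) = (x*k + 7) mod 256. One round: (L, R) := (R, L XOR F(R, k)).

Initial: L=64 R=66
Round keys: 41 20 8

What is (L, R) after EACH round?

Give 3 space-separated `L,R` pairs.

Round 1 (k=41): L=66 R=217
Round 2 (k=20): L=217 R=185
Round 3 (k=8): L=185 R=22

Answer: 66,217 217,185 185,22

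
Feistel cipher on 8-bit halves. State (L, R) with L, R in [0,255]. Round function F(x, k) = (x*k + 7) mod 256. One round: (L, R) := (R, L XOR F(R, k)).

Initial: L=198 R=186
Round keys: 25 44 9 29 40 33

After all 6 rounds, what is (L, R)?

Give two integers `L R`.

Round 1 (k=25): L=186 R=247
Round 2 (k=44): L=247 R=193
Round 3 (k=9): L=193 R=39
Round 4 (k=29): L=39 R=179
Round 5 (k=40): L=179 R=216
Round 6 (k=33): L=216 R=108

Answer: 216 108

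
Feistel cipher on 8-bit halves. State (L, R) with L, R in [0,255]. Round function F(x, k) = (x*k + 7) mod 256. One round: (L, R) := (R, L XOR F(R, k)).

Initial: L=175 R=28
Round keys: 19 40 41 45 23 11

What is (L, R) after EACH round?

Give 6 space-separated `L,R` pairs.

Answer: 28,180 180,59 59,206 206,6 6,95 95,26

Derivation:
Round 1 (k=19): L=28 R=180
Round 2 (k=40): L=180 R=59
Round 3 (k=41): L=59 R=206
Round 4 (k=45): L=206 R=6
Round 5 (k=23): L=6 R=95
Round 6 (k=11): L=95 R=26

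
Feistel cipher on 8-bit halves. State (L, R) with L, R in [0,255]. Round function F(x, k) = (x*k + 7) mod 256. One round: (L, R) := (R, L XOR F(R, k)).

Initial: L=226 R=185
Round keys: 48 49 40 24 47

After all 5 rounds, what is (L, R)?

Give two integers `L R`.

Answer: 130 255

Derivation:
Round 1 (k=48): L=185 R=85
Round 2 (k=49): L=85 R=245
Round 3 (k=40): L=245 R=26
Round 4 (k=24): L=26 R=130
Round 5 (k=47): L=130 R=255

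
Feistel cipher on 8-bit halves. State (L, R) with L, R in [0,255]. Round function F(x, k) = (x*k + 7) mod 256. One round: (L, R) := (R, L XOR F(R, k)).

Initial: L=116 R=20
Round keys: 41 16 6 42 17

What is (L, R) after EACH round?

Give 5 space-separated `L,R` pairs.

Round 1 (k=41): L=20 R=79
Round 2 (k=16): L=79 R=227
Round 3 (k=6): L=227 R=22
Round 4 (k=42): L=22 R=64
Round 5 (k=17): L=64 R=81

Answer: 20,79 79,227 227,22 22,64 64,81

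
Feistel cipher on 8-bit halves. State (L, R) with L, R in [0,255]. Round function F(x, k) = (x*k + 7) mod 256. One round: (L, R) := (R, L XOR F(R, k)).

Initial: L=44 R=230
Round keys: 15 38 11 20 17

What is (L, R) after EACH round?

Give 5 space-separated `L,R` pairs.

Answer: 230,173 173,83 83,53 53,120 120,202

Derivation:
Round 1 (k=15): L=230 R=173
Round 2 (k=38): L=173 R=83
Round 3 (k=11): L=83 R=53
Round 4 (k=20): L=53 R=120
Round 5 (k=17): L=120 R=202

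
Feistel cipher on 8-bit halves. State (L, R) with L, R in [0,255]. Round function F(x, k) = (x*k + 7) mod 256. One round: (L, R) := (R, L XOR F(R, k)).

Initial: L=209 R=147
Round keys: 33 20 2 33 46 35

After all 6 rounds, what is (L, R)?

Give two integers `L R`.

Round 1 (k=33): L=147 R=43
Round 2 (k=20): L=43 R=240
Round 3 (k=2): L=240 R=204
Round 4 (k=33): L=204 R=163
Round 5 (k=46): L=163 R=157
Round 6 (k=35): L=157 R=221

Answer: 157 221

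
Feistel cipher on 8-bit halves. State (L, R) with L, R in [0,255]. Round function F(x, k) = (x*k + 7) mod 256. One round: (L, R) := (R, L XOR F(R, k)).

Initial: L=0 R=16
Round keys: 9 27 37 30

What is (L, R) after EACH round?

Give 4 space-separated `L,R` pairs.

Round 1 (k=9): L=16 R=151
Round 2 (k=27): L=151 R=228
Round 3 (k=37): L=228 R=108
Round 4 (k=30): L=108 R=75

Answer: 16,151 151,228 228,108 108,75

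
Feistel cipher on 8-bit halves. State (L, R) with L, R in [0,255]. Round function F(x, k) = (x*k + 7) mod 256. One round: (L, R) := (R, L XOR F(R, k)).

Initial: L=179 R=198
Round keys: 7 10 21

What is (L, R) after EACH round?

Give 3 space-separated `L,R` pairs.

Round 1 (k=7): L=198 R=194
Round 2 (k=10): L=194 R=93
Round 3 (k=21): L=93 R=106

Answer: 198,194 194,93 93,106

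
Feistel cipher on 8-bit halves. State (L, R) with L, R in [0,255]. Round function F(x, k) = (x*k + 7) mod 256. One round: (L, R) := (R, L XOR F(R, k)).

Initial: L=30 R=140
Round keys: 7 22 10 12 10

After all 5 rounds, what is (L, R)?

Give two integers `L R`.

Answer: 78 23

Derivation:
Round 1 (k=7): L=140 R=197
Round 2 (k=22): L=197 R=121
Round 3 (k=10): L=121 R=4
Round 4 (k=12): L=4 R=78
Round 5 (k=10): L=78 R=23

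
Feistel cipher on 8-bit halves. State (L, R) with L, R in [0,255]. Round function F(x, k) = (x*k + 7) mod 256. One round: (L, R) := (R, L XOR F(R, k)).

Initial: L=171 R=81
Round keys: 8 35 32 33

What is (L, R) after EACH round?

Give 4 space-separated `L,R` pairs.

Round 1 (k=8): L=81 R=36
Round 2 (k=35): L=36 R=162
Round 3 (k=32): L=162 R=99
Round 4 (k=33): L=99 R=104

Answer: 81,36 36,162 162,99 99,104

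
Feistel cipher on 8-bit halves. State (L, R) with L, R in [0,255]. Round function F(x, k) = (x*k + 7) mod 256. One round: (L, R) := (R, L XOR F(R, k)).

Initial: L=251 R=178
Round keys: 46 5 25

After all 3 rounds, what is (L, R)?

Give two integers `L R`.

Round 1 (k=46): L=178 R=248
Round 2 (k=5): L=248 R=109
Round 3 (k=25): L=109 R=84

Answer: 109 84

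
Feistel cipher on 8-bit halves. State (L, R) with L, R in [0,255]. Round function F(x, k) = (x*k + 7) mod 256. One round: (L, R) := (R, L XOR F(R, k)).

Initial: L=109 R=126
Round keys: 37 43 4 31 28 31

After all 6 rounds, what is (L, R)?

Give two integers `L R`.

Round 1 (k=37): L=126 R=80
Round 2 (k=43): L=80 R=9
Round 3 (k=4): L=9 R=123
Round 4 (k=31): L=123 R=229
Round 5 (k=28): L=229 R=104
Round 6 (k=31): L=104 R=122

Answer: 104 122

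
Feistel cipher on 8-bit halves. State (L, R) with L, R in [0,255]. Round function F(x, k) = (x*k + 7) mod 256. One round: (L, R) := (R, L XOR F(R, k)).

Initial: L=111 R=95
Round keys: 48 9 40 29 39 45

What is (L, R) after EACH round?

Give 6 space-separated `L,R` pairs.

Round 1 (k=48): L=95 R=184
Round 2 (k=9): L=184 R=32
Round 3 (k=40): L=32 R=191
Round 4 (k=29): L=191 R=138
Round 5 (k=39): L=138 R=178
Round 6 (k=45): L=178 R=219

Answer: 95,184 184,32 32,191 191,138 138,178 178,219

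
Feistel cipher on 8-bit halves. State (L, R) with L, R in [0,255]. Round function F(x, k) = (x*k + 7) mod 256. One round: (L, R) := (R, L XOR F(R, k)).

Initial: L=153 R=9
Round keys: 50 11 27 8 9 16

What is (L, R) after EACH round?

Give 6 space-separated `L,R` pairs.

Round 1 (k=50): L=9 R=80
Round 2 (k=11): L=80 R=126
Round 3 (k=27): L=126 R=1
Round 4 (k=8): L=1 R=113
Round 5 (k=9): L=113 R=1
Round 6 (k=16): L=1 R=102

Answer: 9,80 80,126 126,1 1,113 113,1 1,102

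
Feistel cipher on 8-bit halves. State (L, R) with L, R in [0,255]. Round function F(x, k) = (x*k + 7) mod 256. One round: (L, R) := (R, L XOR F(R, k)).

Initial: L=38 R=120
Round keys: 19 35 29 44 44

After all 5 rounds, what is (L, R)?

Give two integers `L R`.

Answer: 61 19

Derivation:
Round 1 (k=19): L=120 R=201
Round 2 (k=35): L=201 R=250
Round 3 (k=29): L=250 R=144
Round 4 (k=44): L=144 R=61
Round 5 (k=44): L=61 R=19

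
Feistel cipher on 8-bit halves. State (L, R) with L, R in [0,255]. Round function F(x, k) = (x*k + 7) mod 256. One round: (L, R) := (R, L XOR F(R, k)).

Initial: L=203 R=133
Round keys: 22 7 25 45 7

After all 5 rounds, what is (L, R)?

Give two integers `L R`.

Answer: 92 86

Derivation:
Round 1 (k=22): L=133 R=190
Round 2 (k=7): L=190 R=188
Round 3 (k=25): L=188 R=221
Round 4 (k=45): L=221 R=92
Round 5 (k=7): L=92 R=86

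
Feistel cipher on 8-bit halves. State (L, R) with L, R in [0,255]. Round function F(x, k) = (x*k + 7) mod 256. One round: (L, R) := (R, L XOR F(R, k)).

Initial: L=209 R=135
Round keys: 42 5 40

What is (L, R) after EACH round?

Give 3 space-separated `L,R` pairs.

Round 1 (k=42): L=135 R=252
Round 2 (k=5): L=252 R=116
Round 3 (k=40): L=116 R=219

Answer: 135,252 252,116 116,219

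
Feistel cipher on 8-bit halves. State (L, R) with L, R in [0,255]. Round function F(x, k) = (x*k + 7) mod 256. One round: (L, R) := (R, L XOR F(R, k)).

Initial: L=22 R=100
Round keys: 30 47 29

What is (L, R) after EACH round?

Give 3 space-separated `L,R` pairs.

Round 1 (k=30): L=100 R=169
Round 2 (k=47): L=169 R=106
Round 3 (k=29): L=106 R=160

Answer: 100,169 169,106 106,160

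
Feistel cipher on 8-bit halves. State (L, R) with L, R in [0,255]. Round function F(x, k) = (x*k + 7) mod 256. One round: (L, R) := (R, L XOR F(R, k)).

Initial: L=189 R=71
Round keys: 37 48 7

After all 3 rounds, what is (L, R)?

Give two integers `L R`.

Round 1 (k=37): L=71 R=247
Round 2 (k=48): L=247 R=16
Round 3 (k=7): L=16 R=128

Answer: 16 128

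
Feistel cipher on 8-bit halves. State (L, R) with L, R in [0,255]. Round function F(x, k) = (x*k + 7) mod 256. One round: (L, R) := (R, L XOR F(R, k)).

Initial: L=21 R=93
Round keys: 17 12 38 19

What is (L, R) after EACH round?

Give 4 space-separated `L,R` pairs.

Round 1 (k=17): L=93 R=33
Round 2 (k=12): L=33 R=206
Round 3 (k=38): L=206 R=186
Round 4 (k=19): L=186 R=27

Answer: 93,33 33,206 206,186 186,27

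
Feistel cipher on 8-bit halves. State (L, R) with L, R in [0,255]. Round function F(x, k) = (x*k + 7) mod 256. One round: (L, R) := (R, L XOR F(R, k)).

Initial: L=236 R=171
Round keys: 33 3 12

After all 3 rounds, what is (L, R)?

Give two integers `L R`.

Round 1 (k=33): L=171 R=254
Round 2 (k=3): L=254 R=170
Round 3 (k=12): L=170 R=1

Answer: 170 1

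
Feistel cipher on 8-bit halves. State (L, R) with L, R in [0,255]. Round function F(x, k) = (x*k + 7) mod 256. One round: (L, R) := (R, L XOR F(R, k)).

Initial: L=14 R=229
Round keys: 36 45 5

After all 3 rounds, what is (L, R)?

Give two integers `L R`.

Round 1 (k=36): L=229 R=53
Round 2 (k=45): L=53 R=189
Round 3 (k=5): L=189 R=141

Answer: 189 141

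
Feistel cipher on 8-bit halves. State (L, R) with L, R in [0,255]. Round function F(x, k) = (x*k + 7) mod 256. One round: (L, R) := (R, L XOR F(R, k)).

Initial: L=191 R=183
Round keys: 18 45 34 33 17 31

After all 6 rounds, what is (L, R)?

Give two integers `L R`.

Answer: 204 245

Derivation:
Round 1 (k=18): L=183 R=90
Round 2 (k=45): L=90 R=110
Round 3 (k=34): L=110 R=249
Round 4 (k=33): L=249 R=78
Round 5 (k=17): L=78 R=204
Round 6 (k=31): L=204 R=245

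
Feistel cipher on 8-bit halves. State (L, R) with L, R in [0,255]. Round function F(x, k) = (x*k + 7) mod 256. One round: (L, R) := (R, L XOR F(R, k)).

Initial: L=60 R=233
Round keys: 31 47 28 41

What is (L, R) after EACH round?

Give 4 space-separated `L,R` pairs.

Round 1 (k=31): L=233 R=2
Round 2 (k=47): L=2 R=140
Round 3 (k=28): L=140 R=85
Round 4 (k=41): L=85 R=40

Answer: 233,2 2,140 140,85 85,40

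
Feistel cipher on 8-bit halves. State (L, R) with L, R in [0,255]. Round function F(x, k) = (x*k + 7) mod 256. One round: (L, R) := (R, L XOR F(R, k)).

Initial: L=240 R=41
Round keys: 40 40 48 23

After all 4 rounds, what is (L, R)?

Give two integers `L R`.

Answer: 184 121

Derivation:
Round 1 (k=40): L=41 R=159
Round 2 (k=40): L=159 R=246
Round 3 (k=48): L=246 R=184
Round 4 (k=23): L=184 R=121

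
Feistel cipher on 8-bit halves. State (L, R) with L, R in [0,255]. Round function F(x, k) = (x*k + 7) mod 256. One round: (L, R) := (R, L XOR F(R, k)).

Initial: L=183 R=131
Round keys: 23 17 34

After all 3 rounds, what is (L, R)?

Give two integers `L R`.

Answer: 177 242

Derivation:
Round 1 (k=23): L=131 R=123
Round 2 (k=17): L=123 R=177
Round 3 (k=34): L=177 R=242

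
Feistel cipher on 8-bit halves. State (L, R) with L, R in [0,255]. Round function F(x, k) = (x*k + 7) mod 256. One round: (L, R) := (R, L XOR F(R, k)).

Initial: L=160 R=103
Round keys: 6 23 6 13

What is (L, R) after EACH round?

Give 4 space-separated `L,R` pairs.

Answer: 103,209 209,169 169,44 44,234

Derivation:
Round 1 (k=6): L=103 R=209
Round 2 (k=23): L=209 R=169
Round 3 (k=6): L=169 R=44
Round 4 (k=13): L=44 R=234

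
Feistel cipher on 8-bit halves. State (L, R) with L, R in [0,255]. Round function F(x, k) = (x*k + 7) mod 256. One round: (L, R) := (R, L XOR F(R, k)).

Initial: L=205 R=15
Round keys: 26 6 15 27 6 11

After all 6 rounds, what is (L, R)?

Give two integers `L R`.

Round 1 (k=26): L=15 R=64
Round 2 (k=6): L=64 R=136
Round 3 (k=15): L=136 R=191
Round 4 (k=27): L=191 R=164
Round 5 (k=6): L=164 R=96
Round 6 (k=11): L=96 R=131

Answer: 96 131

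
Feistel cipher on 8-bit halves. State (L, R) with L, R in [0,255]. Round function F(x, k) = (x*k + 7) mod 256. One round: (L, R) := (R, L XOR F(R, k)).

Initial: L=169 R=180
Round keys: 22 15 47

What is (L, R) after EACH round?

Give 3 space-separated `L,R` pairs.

Answer: 180,214 214,37 37,4

Derivation:
Round 1 (k=22): L=180 R=214
Round 2 (k=15): L=214 R=37
Round 3 (k=47): L=37 R=4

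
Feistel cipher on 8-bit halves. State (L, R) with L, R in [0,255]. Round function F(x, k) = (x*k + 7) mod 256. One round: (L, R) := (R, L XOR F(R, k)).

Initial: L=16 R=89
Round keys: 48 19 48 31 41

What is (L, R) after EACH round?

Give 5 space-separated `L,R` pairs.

Round 1 (k=48): L=89 R=167
Round 2 (k=19): L=167 R=53
Round 3 (k=48): L=53 R=80
Round 4 (k=31): L=80 R=130
Round 5 (k=41): L=130 R=137

Answer: 89,167 167,53 53,80 80,130 130,137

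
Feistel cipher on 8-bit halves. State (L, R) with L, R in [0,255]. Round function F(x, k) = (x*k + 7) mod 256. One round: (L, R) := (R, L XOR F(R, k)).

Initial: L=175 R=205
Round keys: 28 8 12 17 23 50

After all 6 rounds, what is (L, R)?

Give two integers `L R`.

Round 1 (k=28): L=205 R=220
Round 2 (k=8): L=220 R=42
Round 3 (k=12): L=42 R=35
Round 4 (k=17): L=35 R=112
Round 5 (k=23): L=112 R=52
Round 6 (k=50): L=52 R=95

Answer: 52 95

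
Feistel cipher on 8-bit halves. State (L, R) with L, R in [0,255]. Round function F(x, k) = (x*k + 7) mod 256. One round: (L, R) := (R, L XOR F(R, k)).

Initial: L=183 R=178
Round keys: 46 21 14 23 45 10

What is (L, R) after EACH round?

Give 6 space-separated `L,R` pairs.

Answer: 178,180 180,121 121,17 17,247 247,99 99,18

Derivation:
Round 1 (k=46): L=178 R=180
Round 2 (k=21): L=180 R=121
Round 3 (k=14): L=121 R=17
Round 4 (k=23): L=17 R=247
Round 5 (k=45): L=247 R=99
Round 6 (k=10): L=99 R=18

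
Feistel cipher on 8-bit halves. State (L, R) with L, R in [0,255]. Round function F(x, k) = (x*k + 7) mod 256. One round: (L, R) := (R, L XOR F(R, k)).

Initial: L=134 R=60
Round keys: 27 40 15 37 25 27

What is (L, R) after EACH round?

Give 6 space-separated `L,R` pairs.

Answer: 60,221 221,179 179,89 89,87 87,223 223,219

Derivation:
Round 1 (k=27): L=60 R=221
Round 2 (k=40): L=221 R=179
Round 3 (k=15): L=179 R=89
Round 4 (k=37): L=89 R=87
Round 5 (k=25): L=87 R=223
Round 6 (k=27): L=223 R=219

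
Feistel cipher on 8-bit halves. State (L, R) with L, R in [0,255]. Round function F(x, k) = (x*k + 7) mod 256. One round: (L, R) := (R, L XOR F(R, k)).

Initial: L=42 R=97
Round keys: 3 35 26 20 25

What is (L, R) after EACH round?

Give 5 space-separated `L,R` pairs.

Round 1 (k=3): L=97 R=0
Round 2 (k=35): L=0 R=102
Round 3 (k=26): L=102 R=99
Round 4 (k=20): L=99 R=165
Round 5 (k=25): L=165 R=71

Answer: 97,0 0,102 102,99 99,165 165,71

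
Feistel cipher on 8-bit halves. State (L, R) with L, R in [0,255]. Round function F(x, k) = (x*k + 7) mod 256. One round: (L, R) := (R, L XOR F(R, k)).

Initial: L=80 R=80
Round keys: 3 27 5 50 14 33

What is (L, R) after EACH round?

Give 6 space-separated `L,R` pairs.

Answer: 80,167 167,244 244,108 108,235 235,141 141,223

Derivation:
Round 1 (k=3): L=80 R=167
Round 2 (k=27): L=167 R=244
Round 3 (k=5): L=244 R=108
Round 4 (k=50): L=108 R=235
Round 5 (k=14): L=235 R=141
Round 6 (k=33): L=141 R=223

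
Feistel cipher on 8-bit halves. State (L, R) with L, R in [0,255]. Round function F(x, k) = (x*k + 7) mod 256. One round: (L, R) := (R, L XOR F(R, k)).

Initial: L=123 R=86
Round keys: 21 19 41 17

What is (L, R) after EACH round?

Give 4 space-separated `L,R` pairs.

Round 1 (k=21): L=86 R=110
Round 2 (k=19): L=110 R=103
Round 3 (k=41): L=103 R=232
Round 4 (k=17): L=232 R=8

Answer: 86,110 110,103 103,232 232,8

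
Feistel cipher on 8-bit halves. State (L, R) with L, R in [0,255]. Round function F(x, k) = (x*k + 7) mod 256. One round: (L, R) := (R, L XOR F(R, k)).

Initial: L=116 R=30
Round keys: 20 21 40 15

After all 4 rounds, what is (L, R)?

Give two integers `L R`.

Answer: 172 139

Derivation:
Round 1 (k=20): L=30 R=43
Round 2 (k=21): L=43 R=144
Round 3 (k=40): L=144 R=172
Round 4 (k=15): L=172 R=139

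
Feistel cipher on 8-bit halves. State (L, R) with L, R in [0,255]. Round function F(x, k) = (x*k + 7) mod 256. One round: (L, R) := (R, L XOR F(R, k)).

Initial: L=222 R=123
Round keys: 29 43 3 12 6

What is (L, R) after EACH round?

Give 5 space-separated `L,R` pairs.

Round 1 (k=29): L=123 R=40
Round 2 (k=43): L=40 R=196
Round 3 (k=3): L=196 R=123
Round 4 (k=12): L=123 R=15
Round 5 (k=6): L=15 R=26

Answer: 123,40 40,196 196,123 123,15 15,26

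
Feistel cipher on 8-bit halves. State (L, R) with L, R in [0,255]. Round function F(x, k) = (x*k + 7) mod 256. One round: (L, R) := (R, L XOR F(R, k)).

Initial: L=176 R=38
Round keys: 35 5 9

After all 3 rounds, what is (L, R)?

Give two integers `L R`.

Answer: 146 160

Derivation:
Round 1 (k=35): L=38 R=137
Round 2 (k=5): L=137 R=146
Round 3 (k=9): L=146 R=160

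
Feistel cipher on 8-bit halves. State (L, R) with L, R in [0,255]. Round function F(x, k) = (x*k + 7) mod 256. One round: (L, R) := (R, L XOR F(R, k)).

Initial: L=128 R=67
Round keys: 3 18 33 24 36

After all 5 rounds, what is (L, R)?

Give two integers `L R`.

Round 1 (k=3): L=67 R=80
Round 2 (k=18): L=80 R=228
Round 3 (k=33): L=228 R=59
Round 4 (k=24): L=59 R=107
Round 5 (k=36): L=107 R=40

Answer: 107 40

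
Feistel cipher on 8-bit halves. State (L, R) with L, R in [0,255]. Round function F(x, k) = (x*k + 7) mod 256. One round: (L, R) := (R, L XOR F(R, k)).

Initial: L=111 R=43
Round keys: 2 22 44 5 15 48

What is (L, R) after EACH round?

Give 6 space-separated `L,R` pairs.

Round 1 (k=2): L=43 R=50
Round 2 (k=22): L=50 R=120
Round 3 (k=44): L=120 R=149
Round 4 (k=5): L=149 R=136
Round 5 (k=15): L=136 R=106
Round 6 (k=48): L=106 R=111

Answer: 43,50 50,120 120,149 149,136 136,106 106,111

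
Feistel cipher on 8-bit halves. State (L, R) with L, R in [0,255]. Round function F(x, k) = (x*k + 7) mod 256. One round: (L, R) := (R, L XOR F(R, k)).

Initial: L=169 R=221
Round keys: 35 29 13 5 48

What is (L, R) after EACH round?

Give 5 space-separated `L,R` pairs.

Round 1 (k=35): L=221 R=151
Round 2 (k=29): L=151 R=255
Round 3 (k=13): L=255 R=109
Round 4 (k=5): L=109 R=215
Round 5 (k=48): L=215 R=58

Answer: 221,151 151,255 255,109 109,215 215,58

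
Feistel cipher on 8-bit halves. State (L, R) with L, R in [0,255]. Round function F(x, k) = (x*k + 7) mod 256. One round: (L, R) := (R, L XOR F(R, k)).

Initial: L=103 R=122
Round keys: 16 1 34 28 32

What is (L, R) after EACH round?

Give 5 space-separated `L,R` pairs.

Round 1 (k=16): L=122 R=192
Round 2 (k=1): L=192 R=189
Round 3 (k=34): L=189 R=225
Round 4 (k=28): L=225 R=30
Round 5 (k=32): L=30 R=38

Answer: 122,192 192,189 189,225 225,30 30,38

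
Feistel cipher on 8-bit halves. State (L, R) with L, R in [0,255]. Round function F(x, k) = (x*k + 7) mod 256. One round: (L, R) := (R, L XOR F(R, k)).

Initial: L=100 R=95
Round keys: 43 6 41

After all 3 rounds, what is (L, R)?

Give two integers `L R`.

Round 1 (k=43): L=95 R=152
Round 2 (k=6): L=152 R=200
Round 3 (k=41): L=200 R=151

Answer: 200 151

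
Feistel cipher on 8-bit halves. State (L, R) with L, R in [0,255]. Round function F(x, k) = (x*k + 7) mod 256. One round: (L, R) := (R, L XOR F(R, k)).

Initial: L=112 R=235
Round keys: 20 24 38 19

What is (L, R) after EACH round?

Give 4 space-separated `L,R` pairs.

Answer: 235,19 19,36 36,76 76,143

Derivation:
Round 1 (k=20): L=235 R=19
Round 2 (k=24): L=19 R=36
Round 3 (k=38): L=36 R=76
Round 4 (k=19): L=76 R=143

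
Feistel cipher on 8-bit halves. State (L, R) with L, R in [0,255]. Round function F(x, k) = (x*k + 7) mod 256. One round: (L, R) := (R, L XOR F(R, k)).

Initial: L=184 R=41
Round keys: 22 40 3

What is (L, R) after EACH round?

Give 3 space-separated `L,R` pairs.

Answer: 41,53 53,102 102,12

Derivation:
Round 1 (k=22): L=41 R=53
Round 2 (k=40): L=53 R=102
Round 3 (k=3): L=102 R=12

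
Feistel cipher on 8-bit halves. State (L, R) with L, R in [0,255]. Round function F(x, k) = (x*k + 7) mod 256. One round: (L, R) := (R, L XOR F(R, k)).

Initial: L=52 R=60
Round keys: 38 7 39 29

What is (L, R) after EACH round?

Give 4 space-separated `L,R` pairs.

Answer: 60,219 219,56 56,84 84,179

Derivation:
Round 1 (k=38): L=60 R=219
Round 2 (k=7): L=219 R=56
Round 3 (k=39): L=56 R=84
Round 4 (k=29): L=84 R=179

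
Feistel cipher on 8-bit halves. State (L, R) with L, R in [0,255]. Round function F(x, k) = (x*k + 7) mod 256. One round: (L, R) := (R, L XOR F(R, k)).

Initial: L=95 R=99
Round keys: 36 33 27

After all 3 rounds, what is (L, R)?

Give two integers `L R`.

Round 1 (k=36): L=99 R=172
Round 2 (k=33): L=172 R=80
Round 3 (k=27): L=80 R=219

Answer: 80 219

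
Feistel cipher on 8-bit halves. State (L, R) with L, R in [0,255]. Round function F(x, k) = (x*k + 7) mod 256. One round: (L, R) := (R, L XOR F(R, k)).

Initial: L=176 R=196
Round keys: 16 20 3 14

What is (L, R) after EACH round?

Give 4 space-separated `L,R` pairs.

Round 1 (k=16): L=196 R=247
Round 2 (k=20): L=247 R=151
Round 3 (k=3): L=151 R=59
Round 4 (k=14): L=59 R=214

Answer: 196,247 247,151 151,59 59,214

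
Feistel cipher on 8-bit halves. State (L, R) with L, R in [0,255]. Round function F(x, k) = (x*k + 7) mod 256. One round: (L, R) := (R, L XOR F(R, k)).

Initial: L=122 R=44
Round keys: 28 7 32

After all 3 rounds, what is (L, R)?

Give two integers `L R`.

Answer: 238 106

Derivation:
Round 1 (k=28): L=44 R=173
Round 2 (k=7): L=173 R=238
Round 3 (k=32): L=238 R=106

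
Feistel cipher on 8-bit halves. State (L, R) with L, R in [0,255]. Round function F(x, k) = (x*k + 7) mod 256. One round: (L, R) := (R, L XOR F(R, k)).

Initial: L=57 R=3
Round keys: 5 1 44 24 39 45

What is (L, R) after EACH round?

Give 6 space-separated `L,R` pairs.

Round 1 (k=5): L=3 R=47
Round 2 (k=1): L=47 R=53
Round 3 (k=44): L=53 R=12
Round 4 (k=24): L=12 R=18
Round 5 (k=39): L=18 R=201
Round 6 (k=45): L=201 R=78

Answer: 3,47 47,53 53,12 12,18 18,201 201,78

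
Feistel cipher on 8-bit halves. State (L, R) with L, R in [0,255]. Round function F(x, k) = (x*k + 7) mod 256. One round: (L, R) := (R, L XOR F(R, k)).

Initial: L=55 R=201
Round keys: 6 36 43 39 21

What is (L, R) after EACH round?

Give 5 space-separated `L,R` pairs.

Answer: 201,138 138,166 166,99 99,186 186,42

Derivation:
Round 1 (k=6): L=201 R=138
Round 2 (k=36): L=138 R=166
Round 3 (k=43): L=166 R=99
Round 4 (k=39): L=99 R=186
Round 5 (k=21): L=186 R=42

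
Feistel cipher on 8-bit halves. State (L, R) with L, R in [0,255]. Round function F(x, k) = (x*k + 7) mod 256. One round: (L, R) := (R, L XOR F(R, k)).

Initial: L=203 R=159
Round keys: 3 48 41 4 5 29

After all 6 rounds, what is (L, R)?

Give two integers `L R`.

Answer: 178 254

Derivation:
Round 1 (k=3): L=159 R=47
Round 2 (k=48): L=47 R=72
Round 3 (k=41): L=72 R=160
Round 4 (k=4): L=160 R=207
Round 5 (k=5): L=207 R=178
Round 6 (k=29): L=178 R=254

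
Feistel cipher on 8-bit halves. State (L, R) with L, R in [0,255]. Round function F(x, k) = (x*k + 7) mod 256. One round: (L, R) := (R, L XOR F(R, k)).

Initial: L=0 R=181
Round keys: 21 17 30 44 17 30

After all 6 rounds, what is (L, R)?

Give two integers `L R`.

Round 1 (k=21): L=181 R=224
Round 2 (k=17): L=224 R=82
Round 3 (k=30): L=82 R=67
Round 4 (k=44): L=67 R=217
Round 5 (k=17): L=217 R=51
Round 6 (k=30): L=51 R=216

Answer: 51 216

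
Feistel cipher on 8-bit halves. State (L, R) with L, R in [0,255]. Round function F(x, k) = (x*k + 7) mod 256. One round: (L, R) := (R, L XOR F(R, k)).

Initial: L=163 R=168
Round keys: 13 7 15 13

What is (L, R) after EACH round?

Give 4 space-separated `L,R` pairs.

Answer: 168,44 44,147 147,136 136,124

Derivation:
Round 1 (k=13): L=168 R=44
Round 2 (k=7): L=44 R=147
Round 3 (k=15): L=147 R=136
Round 4 (k=13): L=136 R=124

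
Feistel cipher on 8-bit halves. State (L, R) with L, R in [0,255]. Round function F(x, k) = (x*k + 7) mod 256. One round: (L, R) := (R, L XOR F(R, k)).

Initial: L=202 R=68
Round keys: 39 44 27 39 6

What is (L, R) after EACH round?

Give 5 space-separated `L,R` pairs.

Answer: 68,169 169,87 87,157 157,165 165,120

Derivation:
Round 1 (k=39): L=68 R=169
Round 2 (k=44): L=169 R=87
Round 3 (k=27): L=87 R=157
Round 4 (k=39): L=157 R=165
Round 5 (k=6): L=165 R=120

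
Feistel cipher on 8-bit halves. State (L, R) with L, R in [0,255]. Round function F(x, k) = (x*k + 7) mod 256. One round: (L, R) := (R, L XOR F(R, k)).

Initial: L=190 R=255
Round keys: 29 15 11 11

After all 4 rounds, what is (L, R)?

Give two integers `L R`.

Round 1 (k=29): L=255 R=84
Round 2 (k=15): L=84 R=12
Round 3 (k=11): L=12 R=223
Round 4 (k=11): L=223 R=144

Answer: 223 144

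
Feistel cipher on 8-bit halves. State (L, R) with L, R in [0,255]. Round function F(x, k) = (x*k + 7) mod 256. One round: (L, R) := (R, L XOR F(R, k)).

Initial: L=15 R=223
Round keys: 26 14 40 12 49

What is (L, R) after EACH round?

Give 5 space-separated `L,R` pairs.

Answer: 223,162 162,60 60,197 197,127 127,147

Derivation:
Round 1 (k=26): L=223 R=162
Round 2 (k=14): L=162 R=60
Round 3 (k=40): L=60 R=197
Round 4 (k=12): L=197 R=127
Round 5 (k=49): L=127 R=147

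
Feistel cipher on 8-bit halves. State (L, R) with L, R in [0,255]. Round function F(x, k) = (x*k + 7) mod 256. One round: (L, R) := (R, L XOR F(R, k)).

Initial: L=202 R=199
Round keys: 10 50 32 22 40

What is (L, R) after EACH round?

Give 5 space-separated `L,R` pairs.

Round 1 (k=10): L=199 R=7
Round 2 (k=50): L=7 R=162
Round 3 (k=32): L=162 R=64
Round 4 (k=22): L=64 R=37
Round 5 (k=40): L=37 R=143

Answer: 199,7 7,162 162,64 64,37 37,143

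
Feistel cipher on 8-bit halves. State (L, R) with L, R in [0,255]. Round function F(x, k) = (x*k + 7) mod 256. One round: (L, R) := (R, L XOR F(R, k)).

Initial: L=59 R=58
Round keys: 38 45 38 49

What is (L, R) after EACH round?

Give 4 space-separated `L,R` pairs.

Answer: 58,152 152,133 133,93 93,81

Derivation:
Round 1 (k=38): L=58 R=152
Round 2 (k=45): L=152 R=133
Round 3 (k=38): L=133 R=93
Round 4 (k=49): L=93 R=81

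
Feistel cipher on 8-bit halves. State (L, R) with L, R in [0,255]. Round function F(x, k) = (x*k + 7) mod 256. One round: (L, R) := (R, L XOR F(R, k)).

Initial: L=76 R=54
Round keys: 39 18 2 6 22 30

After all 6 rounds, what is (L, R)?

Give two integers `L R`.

Answer: 127 185

Derivation:
Round 1 (k=39): L=54 R=13
Round 2 (k=18): L=13 R=199
Round 3 (k=2): L=199 R=152
Round 4 (k=6): L=152 R=80
Round 5 (k=22): L=80 R=127
Round 6 (k=30): L=127 R=185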